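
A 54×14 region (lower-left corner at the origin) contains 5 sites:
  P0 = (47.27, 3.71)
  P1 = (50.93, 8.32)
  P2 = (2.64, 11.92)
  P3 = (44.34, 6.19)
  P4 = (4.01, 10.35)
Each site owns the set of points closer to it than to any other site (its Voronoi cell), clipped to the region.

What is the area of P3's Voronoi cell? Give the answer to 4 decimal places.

Area of P3's cell: 301.5176

1. box [0,54]×[0,14]: [(0, 0) (54, 0) (54, 14) (0, 14)]
2. ⊥bis P3·P0 via (45.805,4.95): [(0, 0) (41.6152, 0) (53.4651, 14) (0, 14)]  |A|=665.5622
3. ⊥bis P3·P1 via (47.635,7.255): [(0, 0) (41.6152, 0) (47.6684, 7.1516) (45.4549, 14) (0, 14)]  |A|=638.1336
4. ⊥bis P3·P2 via (23.49,9.055): [(22.2458, 0) (41.6152, 0) (47.6684, 7.1516) (45.4549, 14) (24.1695, 14)]  |A|=313.2269
5. ⊥bis P3·P4 via (24.175,8.27): [(23.322, 0) (41.6152, 0) (47.6684, 7.1516) (45.4549, 14) (24.766, 14)]  |A|=301.5176
6. canonical 5-gon: [(23.322, 0) (41.6152, 0) (47.6684, 7.1516) (45.4549, 14) (24.766, 14)]
7. shoelace: 301.5176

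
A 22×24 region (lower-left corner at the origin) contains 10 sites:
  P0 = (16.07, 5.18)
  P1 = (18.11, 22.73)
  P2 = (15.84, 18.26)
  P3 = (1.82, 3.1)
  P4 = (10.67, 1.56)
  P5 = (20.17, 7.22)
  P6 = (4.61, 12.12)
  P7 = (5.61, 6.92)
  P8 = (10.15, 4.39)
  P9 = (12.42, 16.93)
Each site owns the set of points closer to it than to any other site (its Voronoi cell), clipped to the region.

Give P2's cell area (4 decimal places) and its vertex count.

Area of P2's cell: 54.2080 (4 vertices)

1. box [0,22]×[0,24]: [(0, 0) (22, 0) (22, 24) (0, 24)]
2. ⊥bis P2·P0 via (15.955,11.72): [(0, 11.4394) (22, 11.8263) (22, 24) (0, 24)]  |A|=272.0768
3. ⊥bis P2·P1 via (16.975,20.495): [(0, 11.4394) (22, 11.8263) (22, 17.9432) (10.0731, 24) (0, 24)]  |A|=235.9571
4. ⊥bis P2·P3 via (8.83,10.68): [(0, 18.846) (7.8594, 11.5776) (22, 11.8263) (22, 17.9432) (10.0731, 24) (0, 24)]  |A|=206.8517
5. ⊥bis P2·P4 via (13.255,9.91): [(0, 18.846) (7.8549, 11.5818) (7.8677, 11.5778) (22, 11.8263) (22, 17.9432) (10.0731, 24) (0, 24)]  |A|=206.8517
6. ⊥bis P2·P5 via (18.005,12.74): [(0, 18.846) (7.8549, 11.5818) (7.8677, 11.5778) (15.3785, 11.7099) (22, 14.3069) (22, 17.9432) (10.0731, 24) (0, 24)]  |A|=198.6391
7. ⊥bis P2·P6 via (10.225,15.19): [(12.1587, 11.6532) (15.3785, 11.7099) (22, 14.3069) (22, 17.9432) (10.0731, 24) (5.4081, 24)]  |A|=117.9979
8. ⊥bis P2·P7 via (10.725,12.59): [(12.1587, 11.6532) (15.3785, 11.7099) (22, 14.3069) (22, 17.9432) (10.0731, 24) (5.4081, 24)]  |A|=117.9979
9. ⊥bis P2·P8 via (12.995,11.325): [(12.1483, 11.6724) (12.1934, 11.6539) (15.3785, 11.7099) (22, 14.3069) (22, 17.9432) (10.0731, 24) (5.4081, 24)]  |A|=117.9976
10. ⊥bis P2·P9 via (14.13,17.595): [(16.281, 12.0638) (22, 14.3069) (22, 17.9432) (12.0246, 23.009)]  |A|=54.208
11. canonical 4-gon: [(16.281, 12.0638) (22, 14.3069) (22, 17.9432) (12.0246, 23.009)]
12. shoelace: 54.208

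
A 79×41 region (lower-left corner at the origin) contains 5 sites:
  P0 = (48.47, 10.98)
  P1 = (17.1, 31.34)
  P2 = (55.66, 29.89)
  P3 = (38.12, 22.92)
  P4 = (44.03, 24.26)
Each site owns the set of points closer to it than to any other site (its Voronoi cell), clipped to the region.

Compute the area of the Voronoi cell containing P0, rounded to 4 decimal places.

1. box [0,79]×[0,41]: [(0, 0) (79, 0) (79, 41) (0, 41)]
2. ⊥bis P0·P1 via (32.785,21.16): [(19.0516, 0) (79, 0) (79, 41) (45.6617, 41)]  |A|=1912.3777
3. ⊥bis P0·P2 via (52.065,20.435): [(36.2237, 26.4582) (19.0516, 0) (79, 0) (79, 10.1937)]  |A|=1011.089
4. ⊥bis P0·P3 via (43.295,16.95): [(48.7635, 21.6903) (23.7411, 0) (79, 0) (79, 10.1937)]  |A|=753.4022
5. ⊥bis P0·P4 via (46.25,17.62): [(53.2837, 19.9716) (42.6979, 16.4324) (23.7411, 0) (79, 0) (79, 10.1937)]  |A|=736.3065
6. canonical 5-gon: [(53.2837, 19.9716) (42.6979, 16.4324) (23.7411, 0) (79, 0) (79, 10.1937)]
7. shoelace: 736.3065

Area of P0's cell: 736.3065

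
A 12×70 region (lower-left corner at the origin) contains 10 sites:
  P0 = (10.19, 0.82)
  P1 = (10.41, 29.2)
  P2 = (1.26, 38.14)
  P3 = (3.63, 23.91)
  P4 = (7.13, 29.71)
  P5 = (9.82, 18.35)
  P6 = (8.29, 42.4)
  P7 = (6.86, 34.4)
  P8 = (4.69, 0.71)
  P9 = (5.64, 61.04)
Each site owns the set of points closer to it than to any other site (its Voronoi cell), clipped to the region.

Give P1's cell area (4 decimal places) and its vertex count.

1. box [0,12]×[0,70]: [(0, 0) (12, 0) (12, 70) (0, 70)]
2. ⊥bis P1·P0 via (10.3,15.01): [(0, 15.0898) (12, 14.9968) (12, 70) (0, 70)]  |A|=659.48
3. ⊥bis P1·P2 via (5.835,33.67): [(0, 27.6979) (0, 15.0898) (12, 14.9968) (12, 39.9798)]  |A|=225.5465
4. ⊥bis P1·P3 via (7.02,26.555): [(3.4073, 31.1853) (12, 20.1723) (12, 39.9798)]  |A|=85.1
5. ⊥bis P1·P4 via (8.77,29.455): [(10.1049, 38.0402) (8.1032, 25.1667) (12, 20.1723) (12, 39.9798)]  |A|=48.8498
6. ⊥bis P1·P5 via (10.115,23.775): [(10.1049, 38.0402) (8.1032, 25.1667) (9.148, 23.8276) (12, 23.6725) (12, 39.9798)]  |A|=43.8586
7. ⊥bis P1·P6 via (9.35,35.8): [(9.767, 35.867) (8.1032, 25.1667) (9.148, 23.8276) (12, 23.6725) (12, 36.2256)]  |A|=37.9355
8. ⊥bis P1·P7 via (8.635,31.8): [(9.194, 32.1816) (8.1032, 25.1667) (9.148, 23.8276) (12, 23.6725) (12, 34.0973)]  |A|=30.9374
9. ⊥bis P1·P8 via (7.55,14.955): [(9.194, 32.1816) (8.1032, 25.1667) (9.148, 23.8276) (12, 23.6725) (12, 34.0973)]  |A|=30.9374
10. ⊥bis P1·P9 via (8.025,45.12): [(9.194, 32.1816) (8.1032, 25.1667) (9.148, 23.8276) (12, 23.6725) (12, 34.0973)]  |A|=30.9374
11. canonical 5-gon: [(9.194, 32.1816) (8.1032, 25.1667) (9.148, 23.8276) (12, 23.6725) (12, 34.0973)]
12. shoelace: 30.9374

Area of P1's cell: 30.9374 (5 vertices)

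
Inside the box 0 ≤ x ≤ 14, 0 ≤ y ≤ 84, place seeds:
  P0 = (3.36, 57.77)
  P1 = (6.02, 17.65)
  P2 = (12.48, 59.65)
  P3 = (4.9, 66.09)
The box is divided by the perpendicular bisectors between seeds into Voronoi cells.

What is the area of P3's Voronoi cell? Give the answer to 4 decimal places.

Area of P3's cell: 286.5724

1. box [0,14]×[0,84]: [(0, 0) (14, 0) (14, 84) (0, 84)]
2. ⊥bis P3·P0 via (4.13,61.93): [(0, 62.6944) (14, 60.1031) (14, 84) (0, 84)]  |A|=316.4172
3. ⊥bis P3·P1 via (5.46,41.87): [(0, 62.6944) (14, 60.1031) (14, 84) (0, 84)]  |A|=316.4172
4. ⊥bis P3·P2 via (8.69,62.87): [(0, 62.6944) (7.3802, 61.3284) (14, 69.12) (14, 84) (0, 84)]  |A|=286.5724
5. canonical 5-gon: [(0, 62.6944) (7.3802, 61.3284) (14, 69.12) (14, 84) (0, 84)]
6. shoelace: 286.5724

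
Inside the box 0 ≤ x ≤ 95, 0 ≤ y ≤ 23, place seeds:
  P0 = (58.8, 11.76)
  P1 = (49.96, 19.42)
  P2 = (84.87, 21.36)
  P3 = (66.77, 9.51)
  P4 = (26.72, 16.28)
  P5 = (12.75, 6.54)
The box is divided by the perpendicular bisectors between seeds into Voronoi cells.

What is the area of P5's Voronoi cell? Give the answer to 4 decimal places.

Area of P5's cell: 452.4618

1. box [0,95]×[0,23]: [(0, 0) (95, 0) (95, 23) (0, 23)]
2. ⊥bis P5·P0 via (35.775,9.15): [(0, 0) (36.8122, 0) (34.205, 23) (0, 23)]  |A|=816.6982
3. ⊥bis P5·P1 via (31.355,12.98): [(0, 0) (35.8479, 0) (27.8866, 23) (0, 23)]  |A|=732.9477
4. ⊥bis P5·P2 via (48.81,13.95): [(0, 0) (35.8479, 0) (27.8866, 23) (0, 23)]  |A|=732.9477
5. ⊥bis P5·P3 via (39.76,8.025): [(0, 0) (35.8479, 0) (27.8866, 23) (0, 23)]  |A|=732.9477
6. ⊥bis P5·P4 via (19.735,11.41): [(0, 0) (27.6901, 0) (11.6544, 23) (0, 23)]  |A|=452.4618
7. canonical 4-gon: [(0, 0) (27.6901, 0) (11.6544, 23) (0, 23)]
8. shoelace: 452.4618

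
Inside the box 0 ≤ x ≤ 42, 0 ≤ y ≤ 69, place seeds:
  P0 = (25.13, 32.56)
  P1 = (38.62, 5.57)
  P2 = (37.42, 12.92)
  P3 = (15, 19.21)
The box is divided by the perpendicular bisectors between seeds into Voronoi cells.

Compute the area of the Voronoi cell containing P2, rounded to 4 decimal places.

1. box [0,42]×[0,69]: [(0, 0) (42, 0) (42, 69) (0, 69)]
2. ⊥bis P2·P0 via (31.275,22.74): [(0, 3.1692) (0, 0) (42, 0) (42, 29.4513)]  |A|=685.0317
3. ⊥bis P2·P1 via (38.02,9.245): [(0, 3.1692) (0, 3.0377) (42, 9.8948) (42, 29.4513)]  |A|=413.4502
4. ⊥bis P2·P3 via (26.21,16.065): [(27.4029, 20.317) (23.6379, 6.8969) (42, 9.8948) (42, 29.4513)]  |A|=260.3013
5. canonical 4-gon: [(27.4029, 20.317) (23.6379, 6.8969) (42, 9.8948) (42, 29.4513)]
6. shoelace: 260.3013

Area of P2's cell: 260.3013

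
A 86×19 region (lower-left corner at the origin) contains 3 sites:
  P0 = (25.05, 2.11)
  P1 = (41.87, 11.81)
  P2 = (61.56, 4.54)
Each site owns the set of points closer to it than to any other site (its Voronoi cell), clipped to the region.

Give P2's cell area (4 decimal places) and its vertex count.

1. box [0,86]×[0,19]: [(0, 0) (86, 0) (86, 19) (0, 19)]
2. ⊥bis P2·P0 via (43.305,3.325): [(43.5263, 0) (86, 0) (86, 19) (42.2617, 19)]  |A|=819.0138
3. ⊥bis P2·P1 via (51.715,8.175): [(48.6966, 0) (86, 0) (86, 19) (55.7118, 19)]  |A|=642.1198
4. canonical 4-gon: [(48.6966, 0) (86, 0) (86, 19) (55.7118, 19)]
5. shoelace: 642.1198

Area of P2's cell: 642.1198 (4 vertices)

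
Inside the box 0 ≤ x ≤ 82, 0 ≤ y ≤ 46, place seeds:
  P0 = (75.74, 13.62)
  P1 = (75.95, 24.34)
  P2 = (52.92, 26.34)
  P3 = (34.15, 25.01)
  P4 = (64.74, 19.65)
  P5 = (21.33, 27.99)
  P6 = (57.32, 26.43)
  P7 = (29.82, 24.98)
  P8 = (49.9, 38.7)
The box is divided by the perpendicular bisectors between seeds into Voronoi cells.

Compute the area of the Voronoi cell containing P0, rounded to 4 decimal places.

Area of P0's cell: 297.3546

1. box [0,82]×[0,46]: [(0, 0) (82, 0) (82, 46) (0, 46)]
2. ⊥bis P0·P1 via (75.845,18.98): [(0, 20.4658) (0, 0) (82, 0) (82, 18.8594)]  |A|=1612.333
3. ⊥bis P0·P2 via (64.33,19.98): [(63.903, 19.2139) (53.193, 0) (82, 0) (82, 18.8594)]  |A|=447.3972
4. ⊥bis P0·P3 via (54.945,19.315): [(63.903, 19.2139) (53.193, 0) (82, 0) (82, 18.8594)]  |A|=447.3972
5. ⊥bis P0·P4 via (70.24,16.635): [(71.5714, 19.0637) (61.121, 0) (82, 0) (82, 18.8594)]  |A|=297.3546
6. ⊥bis P0·P5 via (48.535,20.805): [(71.5714, 19.0637) (61.121, 0) (82, 0) (82, 18.8594)]  |A|=297.3546
7. ⊥bis P0·P6 via (66.53,20.025): [(71.5714, 19.0637) (61.121, 0) (82, 0) (82, 18.8594)]  |A|=297.3546
8. ⊥bis P0·P7 via (52.78,19.3): [(71.5714, 19.0637) (61.121, 0) (82, 0) (82, 18.8594)]  |A|=297.3546
9. ⊥bis P0·P8 via (62.82,26.16): [(71.5714, 19.0637) (61.121, 0) (82, 0) (82, 18.8594)]  |A|=297.3546
10. canonical 4-gon: [(71.5714, 19.0637) (61.121, 0) (82, 0) (82, 18.8594)]
11. shoelace: 297.3546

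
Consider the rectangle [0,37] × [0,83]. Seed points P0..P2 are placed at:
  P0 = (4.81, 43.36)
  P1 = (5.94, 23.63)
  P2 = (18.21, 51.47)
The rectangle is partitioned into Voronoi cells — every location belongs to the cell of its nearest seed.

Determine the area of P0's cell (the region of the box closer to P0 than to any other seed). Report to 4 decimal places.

1. box [0,37]×[0,83]: [(0, 0) (37, 0) (37, 83) (0, 83)]
2. ⊥bis P0·P1 via (5.375,33.495): [(0, 33.1872) (37, 35.3063) (37, 83) (0, 83)]  |A|=1803.8717
3. ⊥bis P0·P2 via (11.51,47.415): [(0, 66.4328) (0, 33.1872) (19.4469, 34.3009)]  |A|=323.2626
4. canonical 3-gon: [(0, 66.4328) (0, 33.1872) (19.4469, 34.3009)]
5. shoelace: 323.2626

Area of P0's cell: 323.2626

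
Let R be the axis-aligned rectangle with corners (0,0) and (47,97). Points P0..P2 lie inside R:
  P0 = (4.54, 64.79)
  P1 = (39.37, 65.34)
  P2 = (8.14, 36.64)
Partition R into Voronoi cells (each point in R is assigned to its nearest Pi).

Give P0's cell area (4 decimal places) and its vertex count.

Area of P0's cell: 996.3165 (4 vertices)

1. box [0,47]×[0,97]: [(0, 0) (47, 0) (47, 97) (0, 97)]
2. ⊥bis P0·P1 via (21.955,65.065): [(0, 0) (22.9824, 0) (21.4507, 97) (0, 97)]  |A|=2155.008
3. ⊥bis P0·P2 via (6.34,50.715): [(0, 49.9042) (22.1497, 52.7368) (21.4507, 97) (0, 97)]  |A|=996.3165
4. canonical 4-gon: [(0, 49.9042) (22.1497, 52.7368) (21.4507, 97) (0, 97)]
5. shoelace: 996.3165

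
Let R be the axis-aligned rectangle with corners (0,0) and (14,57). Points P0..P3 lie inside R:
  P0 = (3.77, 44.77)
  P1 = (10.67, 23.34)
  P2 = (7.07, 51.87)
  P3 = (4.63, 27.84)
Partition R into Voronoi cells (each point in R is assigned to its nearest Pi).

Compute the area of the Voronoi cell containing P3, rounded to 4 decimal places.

1. box [0,14]×[0,57]: [(0, 0) (14, 0) (14, 57) (0, 57)]
2. ⊥bis P3·P0 via (4.2,36.305): [(0, 36.0917) (0, 0) (14, 0) (14, 36.8028)]  |A|=510.2613
3. ⊥bis P3·P1 via (7.65,25.59): [(0, 36.0917) (0, 15.322) (14, 34.1131) (14, 36.8028)]  |A|=164.2155
4. ⊥bis P3·P2 via (5.85,39.855): [(0, 36.0917) (0, 15.322) (14, 34.1131) (14, 36.8028)]  |A|=164.2155
5. canonical 4-gon: [(0, 36.0917) (0, 15.322) (14, 34.1131) (14, 36.8028)]
6. shoelace: 164.2155

Area of P3's cell: 164.2155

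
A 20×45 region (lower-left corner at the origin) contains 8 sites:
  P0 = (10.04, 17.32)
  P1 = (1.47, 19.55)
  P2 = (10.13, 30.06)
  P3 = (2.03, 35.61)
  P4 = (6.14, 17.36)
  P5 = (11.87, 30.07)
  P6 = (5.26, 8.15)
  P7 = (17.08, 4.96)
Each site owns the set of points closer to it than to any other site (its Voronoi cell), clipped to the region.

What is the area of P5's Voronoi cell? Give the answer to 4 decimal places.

Area of P5's cell: 190.8382

1. box [0,20]×[0,45]: [(0, 0) (20, 0) (20, 45) (0, 45)]
2. ⊥bis P5·P0 via (10.955,23.695): [(0, 25.2674) (20, 22.3968) (20, 45) (0, 45)]  |A|=423.3586
3. ⊥bis P5·P1 via (6.67,24.81): [(0, 31.4039) (7.2616, 24.2251) (20, 22.3968) (20, 45) (0, 45)]  |A|=401.0779
4. ⊥bis P5·P2 via (11,30.065): [(11.0367, 23.6833) (20, 22.3968) (20, 45) (10.9142, 45)]  |A|=198.1401
5. ⊥bis P5·P3 via (6.95,32.84): [(10.9433, 39.9328) (11.0367, 23.6833) (20, 22.3968) (20, 45) (13.7962, 45)]  |A|=190.8382
6. ⊥bis P5·P4 via (9.005,23.715): [(10.9433, 39.9328) (11.0367, 23.6833) (20, 22.3968) (20, 45) (13.7962, 45)]  |A|=190.8382
7. ⊥bis P5·P6 via (8.565,19.11): [(10.9433, 39.9328) (11.0367, 23.6833) (20, 22.3968) (20, 45) (13.7962, 45)]  |A|=190.8382
8. ⊥bis P5·P7 via (14.475,17.515): [(10.9433, 39.9328) (11.0367, 23.6833) (20, 22.3968) (20, 45) (13.7962, 45)]  |A|=190.8382
9. canonical 5-gon: [(10.9433, 39.9328) (11.0367, 23.6833) (20, 22.3968) (20, 45) (13.7962, 45)]
10. shoelace: 190.8382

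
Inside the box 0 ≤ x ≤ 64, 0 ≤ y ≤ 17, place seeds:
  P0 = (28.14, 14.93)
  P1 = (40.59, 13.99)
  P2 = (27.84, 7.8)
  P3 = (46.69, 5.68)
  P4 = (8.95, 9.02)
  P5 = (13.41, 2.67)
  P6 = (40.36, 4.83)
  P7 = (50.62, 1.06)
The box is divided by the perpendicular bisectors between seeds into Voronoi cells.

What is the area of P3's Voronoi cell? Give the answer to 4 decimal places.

Area of P3's cell: 153.1202

1. box [0,64]×[0,17]: [(0, 0) (64, 0) (64, 17) (0, 17)]
2. ⊥bis P3·P0 via (37.415,10.305): [(32.2764, 0) (64, 0) (64, 17) (40.7535, 17)]  |A|=467.2461
3. ⊥bis P3·P1 via (43.64,9.835): [(33.4511, 2.3558) (32.2764, 0) (64, 0) (64, 17) (53.4008, 17)]  |A|=374.6408
4. ⊥bis P3·P2 via (37.265,6.74): [(37.0707, 5.0128) (36.507, 0) (64, 0) (64, 17) (53.4008, 17)]  |A|=361.3343
5. ⊥bis P3·P4 via (27.82,7.35): [(37.0707, 5.0128) (36.507, 0) (64, 0) (64, 17) (53.4008, 17)]  |A|=361.3343
6. ⊥bis P3·P5 via (30.05,4.175): [(37.0707, 5.0128) (36.507, 0) (64, 0) (64, 17) (53.4008, 17)]  |A|=361.3343
7. ⊥bis P3·P6 via (43.525,5.255): [(42.9755, 9.3472) (44.2306, 0) (64, 0) (64, 17) (53.4008, 17)]  |A|=311.659
8. ⊥bis P3·P7 via (48.655,3.37): [(42.9755, 9.3472) (44.2306, 0) (44.6933, 0) (64, 16.4232) (64, 17) (53.4008, 17)]  |A|=153.1202
9. canonical 6-gon: [(42.9755, 9.3472) (44.2306, 0) (44.6933, 0) (64, 16.4232) (64, 17) (53.4008, 17)]
10. shoelace: 153.1202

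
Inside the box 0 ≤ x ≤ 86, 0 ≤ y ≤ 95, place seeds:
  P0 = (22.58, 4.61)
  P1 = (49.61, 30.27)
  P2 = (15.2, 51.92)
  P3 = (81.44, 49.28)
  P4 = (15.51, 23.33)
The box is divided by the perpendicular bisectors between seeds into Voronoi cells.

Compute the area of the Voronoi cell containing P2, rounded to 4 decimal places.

Area of P2's cell: 2546.1144

1. box [0,86]×[0,95]: [(0, 0) (86, 0) (86, 95) (0, 95)]
2. ⊥bis P2·P0 via (18.89,28.265): [(0, 25.3183) (86, 38.7336) (86, 95) (0, 95)]  |A|=5415.766
3. ⊥bis P2·P1 via (32.405,41.095): [(0, 25.3183) (24.925, 29.2064) (66.3208, 95) (0, 95)]  |A|=3050.1493
4. ⊥bis P2·P3 via (48.32,50.6): [(0, 25.3183) (24.925, 29.2064) (48.9919, 67.4578) (50.0896, 95) (0, 95)]  |A|=2826.6269
5. ⊥bis P2·P4 via (15.355,37.625): [(0, 37.4585) (30.3239, 37.7873) (48.9919, 67.4578) (50.0896, 95) (0, 95)]  |A|=2546.1144
6. canonical 5-gon: [(0, 37.4585) (30.3239, 37.7873) (48.9919, 67.4578) (50.0896, 95) (0, 95)]
7. shoelace: 2546.1144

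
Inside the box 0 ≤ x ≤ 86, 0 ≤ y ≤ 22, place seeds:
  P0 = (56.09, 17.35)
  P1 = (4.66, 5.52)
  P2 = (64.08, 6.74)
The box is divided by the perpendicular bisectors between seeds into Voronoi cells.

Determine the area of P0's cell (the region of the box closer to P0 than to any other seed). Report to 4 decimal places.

Area of P0's cell: 620.8900

1. box [0,86]×[0,22]: [(0, 0) (86, 0) (86, 22) (0, 22)]
2. ⊥bis P0·P1 via (30.375,11.435): [(33.0053, 0) (86, 0) (86, 22) (27.9448, 22)]  |A|=1221.5487
3. ⊥bis P0·P2 via (60.085,12.045): [(33.0053, 0) (44.0903, 0) (73.3043, 22) (27.9448, 22)]  |A|=620.89
4. canonical 4-gon: [(33.0053, 0) (44.0903, 0) (73.3043, 22) (27.9448, 22)]
5. shoelace: 620.89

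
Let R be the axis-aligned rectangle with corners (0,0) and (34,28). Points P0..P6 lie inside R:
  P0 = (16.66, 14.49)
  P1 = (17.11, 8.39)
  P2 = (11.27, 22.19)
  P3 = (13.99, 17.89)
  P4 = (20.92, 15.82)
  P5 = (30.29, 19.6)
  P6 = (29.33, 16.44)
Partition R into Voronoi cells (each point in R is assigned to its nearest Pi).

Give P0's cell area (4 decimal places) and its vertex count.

Area of P0's cell: 37.9424 (3 vertices)

1. box [0,34]×[0,28]: [(0, 0) (34, 0) (34, 28) (0, 28)]
2. ⊥bis P0·P1 via (16.885,11.44): [(0, 10.1944) (34, 12.7026) (34, 28) (0, 28)]  |A|=562.7516
3. ⊥bis P0·P2 via (13.965,18.34): [(2.6027, 10.3864) (34, 12.7026) (34, 28) (27.765, 28)]  |A|=295.0593
4. ⊥bis P0·P3 via (15.325,16.19): [(8.4874, 10.8205) (34, 12.7026) (34, 28) (30.364, 28)]  |A|=226.3708
5. ⊥bis P0·P4 via (18.79,15.155): [(17.8482, 18.1715) (8.4874, 10.8205) (19.8808, 11.661)]  |A|=37.9424
6. ⊥bis P0·P5 via (23.475,17.045): [(17.8482, 18.1715) (8.4874, 10.8205) (19.8808, 11.661)]  |A|=37.9424
7. ⊥bis P0·P6 via (22.995,15.465): [(17.8482, 18.1715) (8.4874, 10.8205) (19.8808, 11.661)]  |A|=37.9424
8. canonical 3-gon: [(17.8482, 18.1715) (8.4874, 10.8205) (19.8808, 11.661)]
9. shoelace: 37.9424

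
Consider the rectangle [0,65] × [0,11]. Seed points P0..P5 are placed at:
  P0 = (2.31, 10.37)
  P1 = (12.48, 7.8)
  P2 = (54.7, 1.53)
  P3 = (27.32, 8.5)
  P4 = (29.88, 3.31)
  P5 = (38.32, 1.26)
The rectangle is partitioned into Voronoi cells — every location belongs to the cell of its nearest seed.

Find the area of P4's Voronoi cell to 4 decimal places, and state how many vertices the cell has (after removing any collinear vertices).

Area of P4's cell: 77.4359 (4 vertices)

1. box [0,65]×[0,11]: [(0, 0) (65, 0) (65, 11) (0, 11)]
2. ⊥bis P4·P0 via (16.095,6.84): [(14.3434, 0) (65, 0) (65, 11) (17.1603, 11)]  |A|=541.7296
3. ⊥bis P4·P1 via (21.18,5.555): [(19.7466, 0) (65, 0) (65, 11) (22.5851, 11)]  |A|=482.1761
4. ⊥bis P4·P2 via (42.29,2.42): [(19.7466, 0) (42.1164, 0) (42.9053, 11) (22.5851, 11)]  |A|=234.7959
5. ⊥bis P4·P3 via (28.6,5.905): [(20.2013, 1.7623) (19.7466, 0) (42.1164, 0) (42.9053, 11) (38.9293, 11)]  |A|=159.3041
6. ⊥bis P4·P5 via (34.1,2.285): [(35.8476, 9.4799) (20.2013, 1.7623) (19.7466, 0) (33.545, 0)]  |A|=77.4359
7. canonical 4-gon: [(35.8476, 9.4799) (20.2013, 1.7623) (19.7466, 0) (33.545, 0)]
8. shoelace: 77.4359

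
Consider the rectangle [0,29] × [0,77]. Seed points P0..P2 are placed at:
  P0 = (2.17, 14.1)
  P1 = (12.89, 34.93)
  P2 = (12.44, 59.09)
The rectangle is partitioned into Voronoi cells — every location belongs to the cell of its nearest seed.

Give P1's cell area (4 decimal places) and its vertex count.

Area of P1's cell: 757.3708 (4 vertices)

1. box [0,29]×[0,77]: [(0, 0) (29, 0) (29, 77) (0, 77)]
2. ⊥bis P1·P0 via (7.53,24.515): [(0, 28.3903) (29, 13.4656) (29, 77) (0, 77)]  |A|=1626.0897
3. ⊥bis P1·P2 via (12.665,47.01): [(0, 46.7741) (0, 28.3903) (29, 13.4656) (29, 47.3143)]  |A|=757.3708
4. canonical 4-gon: [(0, 46.7741) (0, 28.3903) (29, 13.4656) (29, 47.3143)]
5. shoelace: 757.3708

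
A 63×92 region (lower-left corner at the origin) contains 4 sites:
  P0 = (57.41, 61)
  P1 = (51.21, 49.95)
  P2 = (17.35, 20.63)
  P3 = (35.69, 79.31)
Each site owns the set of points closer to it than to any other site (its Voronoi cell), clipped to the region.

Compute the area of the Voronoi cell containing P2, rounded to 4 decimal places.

1. box [0,63]×[0,92]: [(0, 0) (63, 0) (63, 92) (0, 92)]
2. ⊥bis P2·P0 via (37.38,40.815): [(0, 77.908) (0, 0) (63, 0) (63, 15.3917)]  |A|=2938.9404
3. ⊥bis P2·P1 via (34.28,35.29): [(0, 74.878) (0, 0) (63, 0) (63, 2.1229)]  |A|=2425.5292
4. ⊥bis P2·P3 via (26.52,49.97): [(19.731, 52.0919) (0, 58.2586) (0, 0) (63, 0) (63, 2.1229)]  |A|=2261.571
5. canonical 5-gon: [(19.731, 52.0919) (0, 58.2586) (0, 0) (63, 0) (63, 2.1229)]
6. shoelace: 2261.571

Area of P2's cell: 2261.5710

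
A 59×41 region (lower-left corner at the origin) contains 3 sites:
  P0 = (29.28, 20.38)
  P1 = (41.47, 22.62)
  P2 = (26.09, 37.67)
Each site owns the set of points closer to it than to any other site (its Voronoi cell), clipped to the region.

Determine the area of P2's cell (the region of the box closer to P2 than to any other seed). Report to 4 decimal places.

Area of P2's cell: 529.4456

1. box [0,59]×[0,41]: [(0, 0) (59, 0) (59, 41) (0, 41)]
2. ⊥bis P2·P0 via (27.685,29.025): [(0, 23.9171) (59, 34.8026) (59, 41) (0, 41)]  |A|=686.7678
3. ⊥bis P2·P1 via (33.78,30.145): [(0, 23.9171) (33.7854, 30.1505) (44.4021, 41) (0, 41)]  |A|=529.4456
4. canonical 4-gon: [(0, 23.9171) (33.7854, 30.1505) (44.4021, 41) (0, 41)]
5. shoelace: 529.4456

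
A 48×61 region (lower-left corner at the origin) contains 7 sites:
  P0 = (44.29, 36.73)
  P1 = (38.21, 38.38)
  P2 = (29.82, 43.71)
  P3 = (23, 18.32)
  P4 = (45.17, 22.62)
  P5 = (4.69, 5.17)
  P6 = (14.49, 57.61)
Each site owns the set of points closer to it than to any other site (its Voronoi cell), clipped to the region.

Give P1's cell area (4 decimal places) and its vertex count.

1. box [0,48]×[0,61]: [(0, 0) (48, 0) (48, 61) (0, 61)]
2. ⊥bis P1·P0 via (41.25,37.555): [(0, 0) (31.0583, 0) (47.6125, 61) (0, 61)]  |A|=2399.4596
3. ⊥bis P1·P2 via (34.015,41.045): [(7.9399, 0) (31.0583, 0) (47.6125, 61) (46.692, 61)]  |A|=733.1853
4. ⊥bis P1·P3 via (30.605,28.35): [(27.4634, 30.732) (37.3616, 23.227) (47.6125, 61) (46.692, 61)]  |A|=239.3417
5. ⊥bis P1·P4 via (41.69,30.5): [(27.4634, 30.732) (32.8931, 26.6151) (39.0148, 29.3186) (47.6125, 61) (46.692, 61)]  |A|=222.931
6. ⊥bis P1·P5 via (21.45,21.775): [(27.4634, 30.732) (32.8931, 26.6151) (39.0148, 29.3186) (47.6125, 61) (46.692, 61)]  |A|=222.931
7. ⊥bis P1·P6 via (26.35,47.995): [(27.4634, 30.732) (32.8931, 26.6151) (39.0148, 29.3186) (47.6125, 61) (46.692, 61)]  |A|=222.931
8. canonical 5-gon: [(27.4634, 30.732) (32.8931, 26.6151) (39.0148, 29.3186) (47.6125, 61) (46.692, 61)]
9. shoelace: 222.931

Area of P1's cell: 222.9310 (5 vertices)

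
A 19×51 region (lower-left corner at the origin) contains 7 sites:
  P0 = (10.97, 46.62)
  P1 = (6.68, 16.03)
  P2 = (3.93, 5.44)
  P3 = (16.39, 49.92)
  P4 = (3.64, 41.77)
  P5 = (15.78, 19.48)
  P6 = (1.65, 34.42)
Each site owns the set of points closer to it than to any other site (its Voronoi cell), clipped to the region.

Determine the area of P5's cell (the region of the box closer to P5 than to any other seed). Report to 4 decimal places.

Area of P5's cell: 196.6858

1. box [0,19]×[0,51]: [(0, 0) (19, 0) (19, 51) (0, 51)]
2. ⊥bis P5·P0 via (13.375,33.05): [(0, 30.6796) (0, 0) (19, 0) (19, 34.0469)]  |A|=614.9015
3. ⊥bis P5·P1 via (11.23,17.755): [(5.9315, 31.7308) (17.9613, 0) (19, 0) (19, 34.0469)]  |A|=238.9508
4. ⊥bis P5·P2 via (9.855,12.46): [(5.9315, 31.7308) (14.8291, 8.2618) (19, 4.7415) (19, 34.0469)]  |A|=224.7719
5. ⊥bis P5·P3 via (16.085,34.7): [(5.9315, 31.7308) (14.8291, 8.2618) (19, 4.7415) (19, 34.0469)]  |A|=224.7719
6. ⊥bis P5·P4 via (9.71,30.625): [(14.5424, 33.2569) (6.9256, 29.1085) (14.8291, 8.2618) (19, 4.7415) (19, 34.0469)]  |A|=212.7233
7. ⊥bis P5·P6 via (8.715,26.95): [(15.5774, 33.4403) (8.0003, 26.274) (14.8291, 8.2618) (19, 4.7415) (19, 34.0469)]  |A|=196.6858
8. canonical 5-gon: [(15.5774, 33.4403) (8.0003, 26.274) (14.8291, 8.2618) (19, 4.7415) (19, 34.0469)]
9. shoelace: 196.6858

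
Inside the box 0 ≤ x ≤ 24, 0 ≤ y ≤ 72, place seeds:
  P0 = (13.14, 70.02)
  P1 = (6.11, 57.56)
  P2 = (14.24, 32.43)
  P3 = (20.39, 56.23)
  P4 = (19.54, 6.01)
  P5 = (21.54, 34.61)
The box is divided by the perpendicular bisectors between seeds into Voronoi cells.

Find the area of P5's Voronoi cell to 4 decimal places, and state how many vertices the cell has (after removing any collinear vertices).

Area of P5's cell: 147.9639 (4 vertices)

1. box [0,24]×[0,72]: [(0, 0) (24, 0) (24, 72) (0, 72)]
2. ⊥bis P5·P0 via (17.34,52.315): [(0, 48.2016) (0, 0) (24, 0) (24, 53.8949)]  |A|=1225.1577
3. ⊥bis P5·P1 via (13.825,46.085): [(0, 36.79) (0, 0) (24, 0) (24, 52.926)]  |A|=1076.5919
4. ⊥bis P5·P2 via (17.89,33.52): [(14.0854, 46.2601) (24, 13.0599) (24, 52.926)]  |A|=197.6275
5. ⊥bis P5·P3 via (20.965,45.42): [(14.4399, 45.0729) (24, 13.0599) (24, 45.5814)]  |A|=155.4537
6. ⊥bis P5·P4 via (20.54,20.31): [(14.4399, 45.0729) (21.8625, 20.2175) (24, 20.068) (24, 45.5814)]  |A|=147.9639
7. canonical 4-gon: [(14.4399, 45.0729) (21.8625, 20.2175) (24, 20.068) (24, 45.5814)]
8. shoelace: 147.9639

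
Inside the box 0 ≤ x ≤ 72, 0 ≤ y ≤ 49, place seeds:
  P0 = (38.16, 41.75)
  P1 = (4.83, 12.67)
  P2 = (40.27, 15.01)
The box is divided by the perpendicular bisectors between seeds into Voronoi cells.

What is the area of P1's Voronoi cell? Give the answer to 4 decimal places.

Area of P1's cell: 875.2351

1. box [0,72]×[0,49]: [(0, 0) (72, 0) (72, 49) (0, 49)]
2. ⊥bis P1·P0 via (21.495,27.21): [(0, 0) (45.2354, 0) (2.4835, 49) (0, 49)]  |A|=1169.1126
3. ⊥bis P1·P2 via (22.55,13.84): [(0, 0) (23.4638, 0) (21.6813, 26.9965) (2.4835, 49) (0, 49)]  |A|=875.2351
4. canonical 5-gon: [(0, 0) (23.4638, 0) (21.6813, 26.9965) (2.4835, 49) (0, 49)]
5. shoelace: 875.2351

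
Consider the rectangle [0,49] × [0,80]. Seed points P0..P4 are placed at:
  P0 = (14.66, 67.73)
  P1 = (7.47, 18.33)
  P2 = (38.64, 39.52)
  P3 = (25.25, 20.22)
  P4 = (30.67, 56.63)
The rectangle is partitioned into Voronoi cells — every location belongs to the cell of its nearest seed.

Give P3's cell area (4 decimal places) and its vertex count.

Area of P3's cell: 961.8449 (5 vertices)

1. box [0,49]×[0,80]: [(0, 0) (49, 0) (49, 80) (0, 80)]
2. ⊥bis P3·P0 via (19.955,43.975): [(0, 39.527) (0, 0) (49, 0) (49, 50.4491)]  |A|=2204.416
3. ⊥bis P3·P1 via (16.36,19.275): [(13.8784, 42.6205) (18.4089, 0) (49, 0) (49, 50.4491)]  |A|=1537.8315
4. ⊥bis P3·P2 via (31.945,29.87): [(13.9032, 42.3871) (18.4089, 0) (49, 0) (49, 18.0375)]  |A|=964.8633
5. ⊥bis P3·P4 via (27.96,38.425): [(17.3341, 40.0068) (14.1051, 40.4874) (18.4089, 0) (49, 0) (49, 18.0375)]  |A|=961.8449
6. canonical 5-gon: [(17.3341, 40.0068) (14.1051, 40.4874) (18.4089, 0) (49, 0) (49, 18.0375)]
7. shoelace: 961.8449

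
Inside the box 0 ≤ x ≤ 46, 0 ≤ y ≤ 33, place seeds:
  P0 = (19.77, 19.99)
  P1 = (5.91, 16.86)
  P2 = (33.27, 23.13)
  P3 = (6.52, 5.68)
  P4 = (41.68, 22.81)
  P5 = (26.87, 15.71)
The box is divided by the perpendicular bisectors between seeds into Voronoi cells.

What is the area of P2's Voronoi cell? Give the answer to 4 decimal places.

1. box [0,46]×[0,33]: [(0, 0) (46, 0) (46, 33) (0, 33)]
2. ⊥bis P2·P0 via (26.52,21.56): [(31.5347, 0) (46, 0) (46, 33) (23.8591, 33)]  |A|=604.0017
3. ⊥bis P2·P1 via (19.59,19.995): [(31.5347, 0) (46, 0) (46, 33) (23.8591, 33)]  |A|=604.0017
4. ⊥bis P2·P3 via (19.895,14.405): [(31.5347, 0) (46, 0) (46, 33) (23.8591, 33)]  |A|=604.0017
5. ⊥bis P2·P4 via (37.475,22.97): [(31.5347, 0) (36.601, 0) (37.8566, 33) (23.8591, 33)]  |A|=314.5526
6. ⊥bis P2·P5 via (30.07,19.42): [(26.2517, 22.7134) (37.1089, 13.3487) (37.8566, 33) (23.8591, 33)]  |A|=182.1734
7. canonical 4-gon: [(26.2517, 22.7134) (37.1089, 13.3487) (37.8566, 33) (23.8591, 33)]
8. shoelace: 182.1734

Area of P2's cell: 182.1734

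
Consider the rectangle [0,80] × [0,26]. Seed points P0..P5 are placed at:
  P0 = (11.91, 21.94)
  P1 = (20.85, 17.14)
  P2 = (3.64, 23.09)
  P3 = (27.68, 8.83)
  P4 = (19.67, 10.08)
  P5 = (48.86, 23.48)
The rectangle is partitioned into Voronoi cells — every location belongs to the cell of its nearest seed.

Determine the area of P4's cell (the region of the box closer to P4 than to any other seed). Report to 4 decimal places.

Area of P4's cell: 261.2564

1. box [0,80]×[0,26]: [(0, 0) (80, 0) (80, 26) (0, 26)]
2. ⊥bis P4·P0 via (15.79,16.01): [(0, 5.6786) (0, 0) (80, 0) (80, 26) (31.0582, 26)]  |A|=1764.4267
3. ⊥bis P4·P1 via (20.26,13.61): [(13.7778, 14.6934) (0, 5.6786) (0, 0) (80, 0) (80, 3.6251)]  |A|=746.8883
4. ⊥bis P4·P2 via (11.655,16.585): [(13.7778, 14.6934) (5.9777, 9.5898) (0, 2.2245) (0, 0) (80, 0) (80, 3.6251)]  |A|=736.5647
5. ⊥bis P4·P3 via (23.675,9.455): [(24.2201, 12.9481) (13.7778, 14.6934) (5.9777, 9.5898) (0, 2.2245) (0, 0) (22.1995, 0)]  |A|=261.2564
6. ⊥bis P4·P5 via (34.265,16.78): [(24.2201, 12.9481) (13.7778, 14.6934) (5.9777, 9.5898) (0, 2.2245) (0, 0) (22.1995, 0)]  |A|=261.2564
7. canonical 6-gon: [(24.2201, 12.9481) (13.7778, 14.6934) (5.9777, 9.5898) (0, 2.2245) (0, 0) (22.1995, 0)]
8. shoelace: 261.2564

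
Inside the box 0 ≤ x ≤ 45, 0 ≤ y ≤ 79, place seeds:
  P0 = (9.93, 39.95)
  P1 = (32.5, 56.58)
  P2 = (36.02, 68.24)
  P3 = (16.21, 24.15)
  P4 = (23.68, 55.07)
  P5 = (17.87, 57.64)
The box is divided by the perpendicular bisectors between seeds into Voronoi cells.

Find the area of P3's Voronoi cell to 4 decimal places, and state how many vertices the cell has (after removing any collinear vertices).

1. box [0,45]×[0,79]: [(0, 0) (45, 0) (45, 79) (0, 79)]
2. ⊥bis P3·P0 via (13.07,32.05): [(0, 26.8551) (0, 0) (45, 0) (45, 44.7412)]  |A|=1610.9157
3. ⊥bis P3·P1 via (24.355,40.365): [(28.6111, 38.2271) (0, 26.8551) (0, 0) (45, 0) (45, 29.9948)]  |A|=1490.0771
4. ⊥bis P3·P2 via (26.115,46.195): [(28.6111, 38.2271) (0, 26.8551) (0, 0) (45, 0) (45, 29.9948)]  |A|=1490.0771
5. ⊥bis P3·P4 via (19.945,39.61): [(31.3372, 36.8577) (27.4989, 37.785) (0, 26.8551) (0, 0) (45, 0) (45, 29.9948)]  |A|=1488.713
6. ⊥bis P3·P5 via (17.04,40.895): [(31.3372, 36.8577) (27.4989, 37.785) (0, 26.8551) (0, 0) (45, 0) (45, 29.9948)]  |A|=1488.713
7. canonical 6-gon: [(31.3372, 36.8577) (27.4989, 37.785) (0, 26.8551) (0, 0) (45, 0) (45, 29.9948)]
8. shoelace: 1488.713

Area of P3's cell: 1488.7130 (6 vertices)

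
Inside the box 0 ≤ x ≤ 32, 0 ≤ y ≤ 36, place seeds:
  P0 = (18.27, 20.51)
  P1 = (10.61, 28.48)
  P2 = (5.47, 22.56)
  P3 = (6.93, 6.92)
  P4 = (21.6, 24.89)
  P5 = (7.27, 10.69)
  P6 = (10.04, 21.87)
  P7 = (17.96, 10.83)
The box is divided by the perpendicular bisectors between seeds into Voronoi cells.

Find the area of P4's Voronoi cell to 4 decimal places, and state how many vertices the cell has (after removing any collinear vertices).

Area of P4's cell: 245.7774 (5 vertices)

1. box [0,32]×[0,36]: [(0, 0) (32, 0) (32, 36) (0, 36)]
2. ⊥bis P4·P0 via (19.935,22.7): [(32, 13.5273) (32, 36) (2.4413, 36)]  |A|=332.1319
3. ⊥bis P4·P1 via (16.105,26.685): [(15.8242, 25.8253) (32, 13.5273) (32, 36) (19.1478, 36)]  |A|=247.1403
4. ⊥bis P4·P2 via (13.535,23.725): [(15.8242, 25.8253) (32, 13.5273) (32, 36) (19.1478, 36)]  |A|=247.1403
5. ⊥bis P4·P3 via (14.265,15.905): [(15.8242, 25.8253) (32, 13.5273) (32, 36) (19.1478, 36)]  |A|=247.1403
6. ⊥bis P4·P5 via (14.435,17.79): [(15.8242, 25.8253) (32, 13.5273) (32, 36) (19.1478, 36)]  |A|=247.1403
7. ⊥bis P4·P6 via (15.82,23.38): [(15.8242, 25.8253) (32, 13.5273) (32, 36) (19.1478, 36)]  |A|=247.1403
8. ⊥bis P4·P7 via (19.78,17.86): [(15.8242, 25.8253) (29.6683, 15.3) (32, 14.6964) (32, 36) (19.1478, 36)]  |A|=245.7774
9. canonical 5-gon: [(15.8242, 25.8253) (29.6683, 15.3) (32, 14.6964) (32, 36) (19.1478, 36)]
10. shoelace: 245.7774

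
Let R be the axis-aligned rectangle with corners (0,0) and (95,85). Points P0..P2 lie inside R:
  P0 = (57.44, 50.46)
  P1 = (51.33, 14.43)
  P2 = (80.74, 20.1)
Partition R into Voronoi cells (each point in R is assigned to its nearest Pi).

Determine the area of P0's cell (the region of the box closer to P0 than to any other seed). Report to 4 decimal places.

1. box [0,95]×[0,85]: [(0, 0) (95, 0) (95, 85) (0, 85)]
2. ⊥bis P0·P1 via (54.385,32.445): [(0, 41.6677) (95, 25.5575) (95, 85) (0, 85)]  |A|=4881.8064
3. ⊥bis P0·P2 via (69.09,35.28): [(0, 41.6677) (63.4033, 30.9157) (95, 55.1648) (95, 85) (0, 85)]  |A|=4414.0587
4. canonical 5-gon: [(0, 41.6677) (63.4033, 30.9157) (95, 55.1648) (95, 85) (0, 85)]
5. shoelace: 4414.0587

Area of P0's cell: 4414.0587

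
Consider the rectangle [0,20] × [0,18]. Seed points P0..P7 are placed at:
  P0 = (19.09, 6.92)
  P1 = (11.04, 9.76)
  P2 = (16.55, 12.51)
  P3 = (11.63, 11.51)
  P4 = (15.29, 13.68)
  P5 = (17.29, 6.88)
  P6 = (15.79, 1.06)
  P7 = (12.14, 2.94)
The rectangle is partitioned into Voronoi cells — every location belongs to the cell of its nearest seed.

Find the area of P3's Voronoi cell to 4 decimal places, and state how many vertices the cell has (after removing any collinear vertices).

Area of P3's cell: 71.5374 (5 vertices)

1. box [0,20]×[0,18]: [(0, 0) (20, 0) (20, 18) (0, 18)]
2. ⊥bis P3·P0 via (15.36,9.215): [(0, 0) (9.6902, 0) (20, 16.7563) (20, 18) (0, 18)]  |A|=273.623
3. ⊥bis P3·P1 via (11.335,10.635): [(0, 14.4565) (15.3921, 9.2672) (20, 16.7563) (20, 18) (0, 18)]  |A|=117.4646
4. ⊥bis P3·P2 via (14.09,12.01): [(0, 14.4565) (14.5927, 9.5367) (12.8725, 18) (0, 18)]  |A|=80.3266
5. ⊥bis P3·P4 via (13.46,12.595): [(0, 14.4565) (14.5927, 9.5367) (14.2377, 11.2833) (10.2554, 18) (0, 18)]  |A|=71.5374
6. ⊥bis P3·P5 via (14.46,9.195): [(0, 14.4565) (14.5927, 9.5367) (14.2377, 11.2833) (10.2554, 18) (0, 18)]  |A|=71.5374
7. ⊥bis P3·P6 via (13.71,6.285): [(0, 14.4565) (14.5927, 9.5367) (14.2377, 11.2833) (10.2554, 18) (0, 18)]  |A|=71.5374
8. ⊥bis P3·P7 via (11.885,7.225): [(0, 14.4565) (14.5927, 9.5367) (14.2377, 11.2833) (10.2554, 18) (0, 18)]  |A|=71.5374
9. canonical 5-gon: [(0, 14.4565) (14.5927, 9.5367) (14.2377, 11.2833) (10.2554, 18) (0, 18)]
10. shoelace: 71.5374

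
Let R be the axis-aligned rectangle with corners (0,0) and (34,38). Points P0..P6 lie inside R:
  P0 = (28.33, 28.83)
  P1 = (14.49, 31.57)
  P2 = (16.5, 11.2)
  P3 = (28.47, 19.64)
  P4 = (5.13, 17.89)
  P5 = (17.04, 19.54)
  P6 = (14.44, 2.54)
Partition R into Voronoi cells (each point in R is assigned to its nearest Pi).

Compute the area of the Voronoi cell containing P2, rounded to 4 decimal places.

1. box [0,34]×[0,38]: [(0, 0) (34, 0) (34, 38) (0, 38)]
2. ⊥bis P2·P0 via (22.415,20.015): [(0, 35.0558) (0, 0) (34, 0) (34, 12.2413)]  |A|=804.0506
3. ⊥bis P2·P1 via (15.495,21.385): [(19.7479, 21.8047) (0, 19.856) (0, 0) (34, 0) (34, 12.2413)]  |A|=653.9687
4. ⊥bis P2·P3 via (22.485,15.42): [(18.098, 21.6418) (0, 19.856) (0, 0) (33.3576, 0)]  |A|=540.6372
5. ⊥bis P2·P4 via (10.815,14.545): [(18.098, 21.6418) (14.7992, 21.3163) (2.2569, 0) (33.3576, 0)]  |A|=369.6565
6. ⊥bis P2·P5 via (16.77,15.37): [(22.7953, 14.9799) (11.5012, 15.7111) (2.2569, 0) (33.3576, 0)]  |A|=325.0448
7. ⊥bis P2·P6 via (15.47,6.87): [(31.1422, 3.142) (22.7953, 14.9799) (11.5012, 15.7111) (7.4251, 8.7837)]  |A|=157.4454
8. canonical 4-gon: [(31.1422, 3.142) (22.7953, 14.9799) (11.5012, 15.7111) (7.4251, 8.7837)]
9. shoelace: 157.4454

Area of P2's cell: 157.4454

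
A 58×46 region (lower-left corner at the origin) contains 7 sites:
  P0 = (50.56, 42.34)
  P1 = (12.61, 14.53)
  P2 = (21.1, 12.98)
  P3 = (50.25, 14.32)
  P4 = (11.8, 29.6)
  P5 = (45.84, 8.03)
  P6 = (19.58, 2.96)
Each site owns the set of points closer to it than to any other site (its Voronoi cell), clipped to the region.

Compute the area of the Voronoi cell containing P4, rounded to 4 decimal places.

Area of P4's cell: 688.7474

1. box [0,58]×[0,46]: [(0, 0) (58, 0) (58, 46) (0, 46)]
2. ⊥bis P4·P0 via (31.18,35.97): [(0, 0) (43.003, 0) (27.8832, 46) (0, 46)]  |A|=1630.3827
3. ⊥bis P4·P1 via (12.205,22.065): [(0, 21.409) (35.3417, 23.3086) (27.8832, 46) (0, 46)]  |A|=750.899
4. ⊥bis P4·P2 via (16.45,21.29): [(0, 21.409) (18.4333, 22.3998) (32.9672, 30.5325) (27.8832, 46) (0, 46)]  |A|=688.7474
5. ⊥bis P4·P3 via (31.025,21.96): [(0, 21.409) (18.4333, 22.3998) (32.9672, 30.5325) (27.8832, 46) (0, 46)]  |A|=688.7474
6. ⊥bis P4·P5 via (28.82,18.815): [(0, 21.409) (18.4333, 22.3998) (32.9672, 30.5325) (27.8832, 46) (0, 46)]  |A|=688.7474
7. ⊥bis P4·P6 via (15.69,16.28): [(0, 21.409) (18.4333, 22.3998) (32.9672, 30.5325) (27.8832, 46) (0, 46)]  |A|=688.7474
8. canonical 5-gon: [(0, 21.409) (18.4333, 22.3998) (32.9672, 30.5325) (27.8832, 46) (0, 46)]
9. shoelace: 688.7474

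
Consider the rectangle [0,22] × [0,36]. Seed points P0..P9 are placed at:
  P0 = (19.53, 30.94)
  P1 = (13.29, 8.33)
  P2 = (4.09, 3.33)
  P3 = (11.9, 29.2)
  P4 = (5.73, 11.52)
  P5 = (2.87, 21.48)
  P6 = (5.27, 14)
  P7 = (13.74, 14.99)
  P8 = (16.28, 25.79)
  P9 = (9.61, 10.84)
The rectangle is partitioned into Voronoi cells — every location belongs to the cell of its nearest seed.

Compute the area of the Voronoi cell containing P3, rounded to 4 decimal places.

1. box [0,22]×[0,36]: [(0, 0) (22, 0) (22, 36) (0, 36)]
2. ⊥bis P3·P0 via (15.715,30.07): [(0, 0) (22, 0) (22, 2.5099) (14.3627, 36) (0, 36)]  |A|=664.1128
3. ⊥bis P3·P1 via (12.595,18.765): [(0, 17.9261) (18.2078, 19.1388) (14.3627, 36) (0, 36)]  |A|=285.6286
4. ⊥bis P3·P2 via (7.995,16.265): [(0, 18.6786) (2.0421, 18.0621) (18.2078, 19.1388) (14.3627, 36) (0, 36)]  |A|=284.8603
5. ⊥bis P3·P4 via (8.815,20.36): [(0, 23.4363) (13.2588, 18.8092) (18.2078, 19.1388) (14.3627, 36) (0, 36)]  |A|=249.0998
6. ⊥bis P3·P5 via (7.385,25.34): [(0, 33.9782) (12.8449, 18.9536) (13.2588, 18.8092) (18.2078, 19.1388) (14.3627, 36) (0, 36)]  |A|=181.3953
7. ⊥bis P3·P6 via (8.585,21.6): [(0, 33.9782) (11.7702, 20.2107) (14.7548, 18.9088) (18.2078, 19.1388) (14.3627, 36) (0, 36)]  |A|=180.0903
8. ⊥bis P3·P7 via (12.82,22.095): [(0, 33.9782) (10.4244, 21.7848) (17.3985, 22.6879) (14.3627, 36) (0, 36)]  |A|=160.4129
9. ⊥bis P3·P8 via (14.09,27.495): [(0, 33.9782) (10.0162, 22.2623) (15.801, 29.6927) (14.3627, 36) (0, 36)]  |A|=132.3674
10. ⊥bis P3·P9 via (10.755,20.02): [(0, 33.9782) (10.0162, 22.2623) (15.801, 29.6927) (14.3627, 36) (0, 36)]  |A|=132.3674
11. canonical 5-gon: [(0, 33.9782) (10.0162, 22.2623) (15.801, 29.6927) (14.3627, 36) (0, 36)]
12. shoelace: 132.3674

Area of P3's cell: 132.3674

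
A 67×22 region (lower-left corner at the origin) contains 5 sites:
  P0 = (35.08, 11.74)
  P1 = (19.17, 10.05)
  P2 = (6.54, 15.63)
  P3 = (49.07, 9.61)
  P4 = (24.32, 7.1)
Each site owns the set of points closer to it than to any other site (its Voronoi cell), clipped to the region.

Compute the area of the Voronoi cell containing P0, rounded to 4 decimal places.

1. box [0,67]×[0,22]: [(0, 0) (67, 0) (67, 22) (0, 22)]
2. ⊥bis P0·P1 via (27.125,10.895): [(28.2823, 0) (67, 0) (67, 22) (25.9454, 22)]  |A|=877.4954
3. ⊥bis P0·P2 via (20.81,13.685): [(28.2823, 0) (67, 0) (67, 22) (25.9454, 22)]  |A|=877.4954
4. ⊥bis P0·P3 via (42.075,10.675): [(28.2823, 0) (40.4497, 0) (43.7992, 22) (25.9454, 22)]  |A|=330.234
5. ⊥bis P0·P4 via (29.7,9.42): [(26.4913, 16.8609) (33.7622, 0) (40.4497, 0) (43.7992, 22) (25.9454, 22)]  |A|=284.0363
6. canonical 5-gon: [(26.4913, 16.8609) (33.7622, 0) (40.4497, 0) (43.7992, 22) (25.9454, 22)]
7. shoelace: 284.0363

Area of P0's cell: 284.0363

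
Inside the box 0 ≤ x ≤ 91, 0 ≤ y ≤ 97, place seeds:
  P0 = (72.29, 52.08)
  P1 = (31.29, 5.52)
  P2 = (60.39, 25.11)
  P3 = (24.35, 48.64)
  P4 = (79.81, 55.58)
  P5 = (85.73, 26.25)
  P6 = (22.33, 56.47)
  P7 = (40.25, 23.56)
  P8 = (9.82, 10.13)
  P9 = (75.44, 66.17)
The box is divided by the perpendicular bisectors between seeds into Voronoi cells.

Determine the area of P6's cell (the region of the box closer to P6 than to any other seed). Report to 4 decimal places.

1. box [0,91]×[0,97]: [(0, 0) (91, 0) (91, 97) (0, 97)]
2. ⊥bis P6·P0 via (47.31,54.275): [(0, 0) (42.5408, 0) (51.0643, 97) (0, 97)]  |A|=4539.8473
3. ⊥bis P6·P1 via (26.81,30.995): [(0, 26.2802) (45.554, 34.2913) (51.0643, 97) (0, 97)]  |A|=3211.8718
4. ⊥bis P6·P2 via (41.36,40.79): [(0, 26.2802) (34.3872, 32.3275) (46.6939, 47.2635) (51.0643, 97) (0, 97)]  |A|=3140.5623
5. ⊥bis P6·P3 via (23.34,52.555): [(0, 46.5337) (47.7113, 58.8424) (51.0643, 97) (0, 97)]  |A|=2178.1529
6. ⊥bis P6·P4 via (51.07,56.025): [(0, 46.5337) (47.7113, 58.8424) (51.0643, 97) (0, 97)]  |A|=2178.1529
7. ⊥bis P6·P5 via (54.03,41.36): [(0, 46.5337) (47.7113, 58.8424) (51.0643, 97) (0, 97)]  |A|=2178.1529
8. ⊥bis P6·P7 via (31.29,40.015): [(0, 46.5337) (47.7113, 58.8424) (51.0643, 97) (0, 97)]  |A|=2178.1529
9. ⊥bis P6·P8 via (16.075,33.3): [(0, 46.5337) (47.7113, 58.8424) (51.0643, 97) (0, 97)]  |A|=2178.1529
10. ⊥bis P6·P9 via (48.885,61.32): [(0, 46.5337) (47.7113, 58.8424) (48.2396, 64.8539) (42.3684, 97) (0, 97)]  |A|=2038.3841
11. canonical 5-gon: [(0, 46.5337) (47.7113, 58.8424) (48.2396, 64.8539) (42.3684, 97) (0, 97)]
12. shoelace: 2038.3841

Area of P6's cell: 2038.3841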